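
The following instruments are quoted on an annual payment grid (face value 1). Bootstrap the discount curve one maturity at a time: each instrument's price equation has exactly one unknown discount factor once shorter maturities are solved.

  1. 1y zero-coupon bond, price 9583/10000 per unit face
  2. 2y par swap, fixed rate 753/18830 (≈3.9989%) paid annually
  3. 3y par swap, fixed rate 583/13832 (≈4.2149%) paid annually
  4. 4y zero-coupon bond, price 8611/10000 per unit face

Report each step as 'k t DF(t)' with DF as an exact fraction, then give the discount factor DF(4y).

step 1 [1y] zero: DF = P = 9583/10000 ≈ 0.958300
step 2 [2y] swap r/1=753/18830: DF=(1 − 753/18830·(0.958300))/(1+753/18830) = 9247/10000 ≈ 0.924700
step 3 [3y] swap r/1=583/13832: DF=(1 − 583/13832·(0.958300+0.924700))/(1+583/13832) = 4417/5000 ≈ 0.883400
step 4 [4y] zero: DF = P = 8611/10000 ≈ 0.861100

1 1 9583/10000
2 2 9247/10000
3 3 4417/5000
4 4 8611/10000
DF(4y) = 8611/10000 ≈ 0.861100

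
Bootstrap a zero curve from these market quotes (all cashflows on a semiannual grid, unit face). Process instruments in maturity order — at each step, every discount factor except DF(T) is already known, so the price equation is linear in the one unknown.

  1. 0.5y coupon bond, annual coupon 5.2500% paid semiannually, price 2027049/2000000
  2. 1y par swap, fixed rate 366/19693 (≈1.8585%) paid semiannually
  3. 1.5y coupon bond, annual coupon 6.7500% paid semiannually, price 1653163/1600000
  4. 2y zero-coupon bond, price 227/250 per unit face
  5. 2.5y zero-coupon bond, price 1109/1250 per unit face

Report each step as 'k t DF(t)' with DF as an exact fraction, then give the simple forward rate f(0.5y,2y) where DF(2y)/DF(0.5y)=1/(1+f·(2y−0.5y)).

step 1 [0.5y] bond c/2=21/800: DF=(2027049/2000000 − 21/800·(0))/(1+21/800) = 2469/2500 ≈ 0.987600
step 2 [1y] swap r/2=183/19693: DF=(1 − 183/19693·(0.987600))/(1+183/19693) = 9817/10000 ≈ 0.981700
step 3 [1.5y] bond c/2=27/800: DF=(1653163/1600000 − 27/800·(0.987600+0.981700))/(1+27/800) = 1169/1250 ≈ 0.935200
step 4 [2y] zero: DF = P = 227/250 ≈ 0.908000
step 5 [2.5y] zero: DF = P = 1109/1250 ≈ 0.887200

1 1/2 2469/2500
2 1 9817/10000
3 3/2 1169/1250
4 2 227/250
5 5/2 1109/1250
f(0.5y,2y) = ((2469/2500)/(227/250) − 1)/(3/2) = 199/3405 ≈ 5.8443%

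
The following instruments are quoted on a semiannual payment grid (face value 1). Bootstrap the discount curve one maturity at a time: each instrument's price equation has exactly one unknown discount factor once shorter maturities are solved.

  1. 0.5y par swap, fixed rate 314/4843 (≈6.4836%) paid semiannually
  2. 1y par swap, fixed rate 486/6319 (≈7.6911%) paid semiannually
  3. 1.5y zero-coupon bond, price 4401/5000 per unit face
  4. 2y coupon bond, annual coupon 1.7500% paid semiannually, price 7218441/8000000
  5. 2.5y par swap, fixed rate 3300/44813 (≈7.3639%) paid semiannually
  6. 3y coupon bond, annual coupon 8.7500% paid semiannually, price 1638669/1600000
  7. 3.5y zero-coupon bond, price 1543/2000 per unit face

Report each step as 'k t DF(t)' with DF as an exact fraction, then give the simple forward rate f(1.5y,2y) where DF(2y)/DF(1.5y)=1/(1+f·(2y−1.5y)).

1 1/2 4843/5000
2 1 9271/10000
3 3/2 4401/5000
4 2 544/625
5 5/2 167/200
6 3 3967/5000
7 7/2 1543/2000
f(1.5y,2y) = ((4401/5000)/(544/625) − 1)/(1/2) = 49/2176 ≈ 2.2518%

step 1 [0.5y] swap r/2=157/4843: DF=(1 − 157/4843·(0))/(1+157/4843) = 4843/5000 ≈ 0.968600
step 2 [1y] swap r/2=243/6319: DF=(1 − 243/6319·(0.968600))/(1+243/6319) = 9271/10000 ≈ 0.927100
step 3 [1.5y] zero: DF = P = 4401/5000 ≈ 0.880200
step 4 [2y] bond c/2=7/800: DF=(7218441/8000000 − 7/800·(0.968600+0.927100+0.880200))/(1+7/800) = 544/625 ≈ 0.870400
step 5 [2.5y] swap r/2=1650/44813: DF=(1 − 1650/44813·(0.968600+0.927100+0.880200+0.870400))/(1+1650/44813) = 167/200 ≈ 0.835000
step 6 [3y] bond c/2=7/160: DF=(1638669/1600000 − 7/160·(0.968600+0.927100+0.880200+0.870400+0.835000))/(1+7/160) = 3967/5000 ≈ 0.793400
step 7 [3.5y] zero: DF = P = 1543/2000 ≈ 0.771500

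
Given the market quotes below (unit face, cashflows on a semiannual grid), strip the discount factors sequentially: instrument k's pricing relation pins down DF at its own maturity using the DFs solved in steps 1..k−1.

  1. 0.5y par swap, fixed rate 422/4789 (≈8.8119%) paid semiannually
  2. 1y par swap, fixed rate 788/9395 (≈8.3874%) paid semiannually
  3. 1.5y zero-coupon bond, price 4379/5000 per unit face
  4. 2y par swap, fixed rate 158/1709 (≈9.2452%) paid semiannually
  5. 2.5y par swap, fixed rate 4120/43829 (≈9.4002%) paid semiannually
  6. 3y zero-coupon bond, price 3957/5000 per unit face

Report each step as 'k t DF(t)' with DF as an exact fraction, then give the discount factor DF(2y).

1 1/2 4789/5000
2 1 2303/2500
3 3/2 4379/5000
4 2 8341/10000
5 5/2 397/500
6 3 3957/5000
DF(2y) = 8341/10000 ≈ 0.834100

step 1 [0.5y] swap r/2=211/4789: DF=(1 − 211/4789·(0))/(1+211/4789) = 4789/5000 ≈ 0.957800
step 2 [1y] swap r/2=394/9395: DF=(1 − 394/9395·(0.957800))/(1+394/9395) = 2303/2500 ≈ 0.921200
step 3 [1.5y] zero: DF = P = 4379/5000 ≈ 0.875800
step 4 [2y] swap r/2=79/1709: DF=(1 − 79/1709·(0.957800+0.921200+0.875800))/(1+79/1709) = 8341/10000 ≈ 0.834100
step 5 [2.5y] swap r/2=2060/43829: DF=(1 − 2060/43829·(0.957800+0.921200+0.875800+0.834100))/(1+2060/43829) = 397/500 ≈ 0.794000
step 6 [3y] zero: DF = P = 3957/5000 ≈ 0.791400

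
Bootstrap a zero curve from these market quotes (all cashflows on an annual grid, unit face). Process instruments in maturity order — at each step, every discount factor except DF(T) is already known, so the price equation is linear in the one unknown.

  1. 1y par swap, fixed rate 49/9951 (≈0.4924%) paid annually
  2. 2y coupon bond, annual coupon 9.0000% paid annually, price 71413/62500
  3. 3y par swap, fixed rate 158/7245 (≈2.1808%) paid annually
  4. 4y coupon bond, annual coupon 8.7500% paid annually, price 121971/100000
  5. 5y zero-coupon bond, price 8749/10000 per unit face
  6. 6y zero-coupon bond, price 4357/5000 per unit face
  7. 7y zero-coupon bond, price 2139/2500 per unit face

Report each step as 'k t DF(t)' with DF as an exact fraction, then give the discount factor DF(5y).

1 1 9951/10000
2 2 9661/10000
3 3 1171/1250
4 4 2221/2500
5 5 8749/10000
6 6 4357/5000
7 7 2139/2500
DF(5y) = 8749/10000 ≈ 0.874900

step 1 [1y] swap r/1=49/9951: DF=(1 − 49/9951·(0))/(1+49/9951) = 9951/10000 ≈ 0.995100
step 2 [2y] bond c/1=9/100: DF=(71413/62500 − 9/100·(0.995100))/(1+9/100) = 9661/10000 ≈ 0.966100
step 3 [3y] swap r/1=158/7245: DF=(1 − 158/7245·(0.995100+0.966100))/(1+158/7245) = 1171/1250 ≈ 0.936800
step 4 [4y] bond c/1=7/80: DF=(121971/100000 − 7/80·(0.995100+0.966100+0.936800))/(1+7/80) = 2221/2500 ≈ 0.888400
step 5 [5y] zero: DF = P = 8749/10000 ≈ 0.874900
step 6 [6y] zero: DF = P = 4357/5000 ≈ 0.871400
step 7 [7y] zero: DF = P = 2139/2500 ≈ 0.855600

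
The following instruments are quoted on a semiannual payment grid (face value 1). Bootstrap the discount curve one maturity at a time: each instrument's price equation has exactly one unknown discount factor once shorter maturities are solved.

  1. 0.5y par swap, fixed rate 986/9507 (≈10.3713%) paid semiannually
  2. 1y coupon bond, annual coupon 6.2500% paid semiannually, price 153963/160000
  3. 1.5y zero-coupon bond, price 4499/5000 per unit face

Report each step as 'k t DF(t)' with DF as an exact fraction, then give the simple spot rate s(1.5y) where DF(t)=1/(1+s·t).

step 1 [0.5y] swap r/2=493/9507: DF=(1 − 493/9507·(0))/(1+493/9507) = 9507/10000 ≈ 0.950700
step 2 [1y] bond c/2=1/32: DF=(153963/160000 − 1/32·(0.950700))/(1+1/32) = 9043/10000 ≈ 0.904300
step 3 [1.5y] zero: DF = P = 4499/5000 ≈ 0.899800

1 1/2 9507/10000
2 1 9043/10000
3 3/2 4499/5000
s(1.5y) = (1/(4499/5000) − 1)/(3/2) = 334/4499 ≈ 7.4239%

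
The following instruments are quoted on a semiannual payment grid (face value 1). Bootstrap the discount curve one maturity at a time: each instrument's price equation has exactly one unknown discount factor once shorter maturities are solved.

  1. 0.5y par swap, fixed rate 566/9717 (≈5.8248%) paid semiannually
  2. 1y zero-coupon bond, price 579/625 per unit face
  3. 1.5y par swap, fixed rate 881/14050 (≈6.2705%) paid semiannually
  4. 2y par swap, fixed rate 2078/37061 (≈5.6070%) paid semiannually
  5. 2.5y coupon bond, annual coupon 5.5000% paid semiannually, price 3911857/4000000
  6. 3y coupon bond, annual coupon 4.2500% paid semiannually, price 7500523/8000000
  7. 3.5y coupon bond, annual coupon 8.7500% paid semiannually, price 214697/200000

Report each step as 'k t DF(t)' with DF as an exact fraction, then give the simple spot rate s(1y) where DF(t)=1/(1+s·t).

1 1/2 9717/10000
2 1 579/625
3 3/2 9119/10000
4 2 8961/10000
5 5/2 4263/5000
6 3 1029/1250
7 7/2 8029/10000
s(1y) = (1/(579/625) − 1)/(1) = 46/579 ≈ 7.9447%

step 1 [0.5y] swap r/2=283/9717: DF=(1 − 283/9717·(0))/(1+283/9717) = 9717/10000 ≈ 0.971700
step 2 [1y] zero: DF = P = 579/625 ≈ 0.926400
step 3 [1.5y] swap r/2=881/28100: DF=(1 − 881/28100·(0.971700+0.926400))/(1+881/28100) = 9119/10000 ≈ 0.911900
step 4 [2y] swap r/2=1039/37061: DF=(1 − 1039/37061·(0.971700+0.926400+0.911900))/(1+1039/37061) = 8961/10000 ≈ 0.896100
step 5 [2.5y] bond c/2=11/400: DF=(3911857/4000000 − 11/400·(0.971700+0.926400+0.911900+0.896100))/(1+11/400) = 4263/5000 ≈ 0.852600
step 6 [3y] bond c/2=17/800: DF=(7500523/8000000 − 17/800·(0.971700+0.926400+0.911900+0.896100+0.852600))/(1+17/800) = 1029/1250 ≈ 0.823200
step 7 [3.5y] bond c/2=7/160: DF=(214697/200000 − 7/160·(0.971700+0.926400+0.911900+0.896100+0.852600+0.823200))/(1+7/160) = 8029/10000 ≈ 0.802900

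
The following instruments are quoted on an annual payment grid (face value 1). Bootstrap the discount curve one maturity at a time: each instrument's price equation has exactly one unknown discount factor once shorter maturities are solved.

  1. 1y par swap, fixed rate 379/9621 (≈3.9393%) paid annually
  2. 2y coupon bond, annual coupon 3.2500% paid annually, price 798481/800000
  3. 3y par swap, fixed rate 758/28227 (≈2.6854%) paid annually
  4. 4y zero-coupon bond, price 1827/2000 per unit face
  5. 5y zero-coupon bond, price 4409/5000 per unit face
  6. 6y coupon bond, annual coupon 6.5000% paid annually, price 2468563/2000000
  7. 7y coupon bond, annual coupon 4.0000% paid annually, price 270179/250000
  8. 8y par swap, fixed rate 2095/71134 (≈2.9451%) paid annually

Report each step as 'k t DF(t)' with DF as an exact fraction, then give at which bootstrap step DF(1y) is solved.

step 1 [1y] swap r/1=379/9621: DF=(1 − 379/9621·(0))/(1+379/9621) = 9621/10000 ≈ 0.962100
step 2 [2y] bond c/1=13/400: DF=(798481/800000 − 13/400·(0.962100))/(1+13/400) = 2341/2500 ≈ 0.936400
step 3 [3y] swap r/1=758/28227: DF=(1 − 758/28227·(0.962100+0.936400))/(1+758/28227) = 4621/5000 ≈ 0.924200
step 4 [4y] zero: DF = P = 1827/2000 ≈ 0.913500
step 5 [5y] zero: DF = P = 4409/5000 ≈ 0.881800
step 6 [6y] bond c/1=13/200: DF=(2468563/2000000 − 13/200·(0.962100+0.936400+0.924200+0.913500+0.881800))/(1+13/200) = 8771/10000 ≈ 0.877100
step 7 [7y] bond c/1=1/25: DF=(270179/250000 − 1/25·(0.962100+0.936400+0.924200+0.913500+0.881800+0.877100))/(1+1/25) = 4139/5000 ≈ 0.827800
step 8 [8y] swap r/1=2095/71134: DF=(1 − 2095/71134·(0.962100+0.936400+0.924200+0.913500+0.881800+0.877100+0.827800))/(1+2095/71134) = 1581/2000 ≈ 0.790500

1 1 9621/10000
2 2 2341/2500
3 3 4621/5000
4 4 1827/2000
5 5 4409/5000
6 6 8771/10000
7 7 4139/5000
8 8 1581/2000
DF(1y) is solved at step 1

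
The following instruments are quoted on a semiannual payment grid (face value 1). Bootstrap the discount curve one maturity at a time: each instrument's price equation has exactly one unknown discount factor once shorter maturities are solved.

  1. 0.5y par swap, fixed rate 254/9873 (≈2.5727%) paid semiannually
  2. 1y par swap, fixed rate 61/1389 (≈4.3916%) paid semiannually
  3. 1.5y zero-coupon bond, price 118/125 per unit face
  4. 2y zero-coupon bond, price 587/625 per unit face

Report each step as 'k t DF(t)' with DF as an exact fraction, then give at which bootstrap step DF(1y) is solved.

step 1 [0.5y] swap r/2=127/9873: DF=(1 − 127/9873·(0))/(1+127/9873) = 9873/10000 ≈ 0.987300
step 2 [1y] swap r/2=61/2778: DF=(1 − 61/2778·(0.987300))/(1+61/2778) = 9573/10000 ≈ 0.957300
step 3 [1.5y] zero: DF = P = 118/125 ≈ 0.944000
step 4 [2y] zero: DF = P = 587/625 ≈ 0.939200

1 1/2 9873/10000
2 1 9573/10000
3 3/2 118/125
4 2 587/625
DF(1y) is solved at step 2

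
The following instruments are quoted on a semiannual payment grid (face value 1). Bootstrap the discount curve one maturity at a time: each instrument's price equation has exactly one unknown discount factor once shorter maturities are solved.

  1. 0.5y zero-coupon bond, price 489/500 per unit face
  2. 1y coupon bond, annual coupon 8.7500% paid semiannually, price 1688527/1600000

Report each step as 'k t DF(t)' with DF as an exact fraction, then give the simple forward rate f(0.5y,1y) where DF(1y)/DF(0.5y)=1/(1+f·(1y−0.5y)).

1 1/2 489/500
2 1 9701/10000
f(0.5y,1y) = ((489/500)/(9701/10000) − 1)/(1/2) = 158/9701 ≈ 1.6287%

step 1 [0.5y] zero: DF = P = 489/500 ≈ 0.978000
step 2 [1y] bond c/2=7/160: DF=(1688527/1600000 − 7/160·(0.978000))/(1+7/160) = 9701/10000 ≈ 0.970100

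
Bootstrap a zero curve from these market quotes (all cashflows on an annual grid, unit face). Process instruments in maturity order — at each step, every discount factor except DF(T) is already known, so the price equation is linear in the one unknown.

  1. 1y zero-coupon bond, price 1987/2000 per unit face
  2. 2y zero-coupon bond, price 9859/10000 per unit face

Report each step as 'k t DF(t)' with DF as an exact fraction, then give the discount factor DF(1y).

step 1 [1y] zero: DF = P = 1987/2000 ≈ 0.993500
step 2 [2y] zero: DF = P = 9859/10000 ≈ 0.985900

1 1 1987/2000
2 2 9859/10000
DF(1y) = 1987/2000 ≈ 0.993500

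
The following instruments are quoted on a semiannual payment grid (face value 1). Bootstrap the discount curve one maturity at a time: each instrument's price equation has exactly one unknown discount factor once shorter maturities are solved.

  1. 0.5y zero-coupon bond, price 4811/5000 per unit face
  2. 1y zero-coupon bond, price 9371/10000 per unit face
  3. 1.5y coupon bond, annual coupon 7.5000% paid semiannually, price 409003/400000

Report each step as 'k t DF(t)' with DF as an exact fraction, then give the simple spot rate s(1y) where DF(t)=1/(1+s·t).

1 1/2 4811/5000
2 1 9371/10000
3 3/2 9169/10000
s(1y) = (1/(9371/10000) − 1)/(1) = 629/9371 ≈ 6.7122%

step 1 [0.5y] zero: DF = P = 4811/5000 ≈ 0.962200
step 2 [1y] zero: DF = P = 9371/10000 ≈ 0.937100
step 3 [1.5y] bond c/2=3/80: DF=(409003/400000 − 3/80·(0.962200+0.937100))/(1+3/80) = 9169/10000 ≈ 0.916900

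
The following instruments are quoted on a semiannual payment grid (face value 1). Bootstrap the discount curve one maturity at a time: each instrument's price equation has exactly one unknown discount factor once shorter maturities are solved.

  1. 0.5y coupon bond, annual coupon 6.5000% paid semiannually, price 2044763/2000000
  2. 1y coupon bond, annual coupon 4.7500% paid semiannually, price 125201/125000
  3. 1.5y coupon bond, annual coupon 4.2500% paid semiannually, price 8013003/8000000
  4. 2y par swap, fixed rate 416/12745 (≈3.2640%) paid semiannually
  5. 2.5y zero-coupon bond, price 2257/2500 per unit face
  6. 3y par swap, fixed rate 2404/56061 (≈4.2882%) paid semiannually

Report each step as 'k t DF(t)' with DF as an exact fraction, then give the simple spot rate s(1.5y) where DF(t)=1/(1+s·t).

step 1 [0.5y] bond c/2=13/400: DF=(2044763/2000000 − 13/400·(0))/(1+13/400) = 4951/5000 ≈ 0.990200
step 2 [1y] bond c/2=19/800: DF=(125201/125000 − 19/800·(0.990200))/(1+19/800) = 4777/5000 ≈ 0.955400
step 3 [1.5y] bond c/2=17/800: DF=(8013003/8000000 − 17/800·(0.990200+0.955400))/(1+17/800) = 9403/10000 ≈ 0.940300
step 4 [2y] swap r/2=208/12745: DF=(1 − 208/12745·(0.990200+0.955400+0.940300))/(1+208/12745) = 586/625 ≈ 0.937600
step 5 [2.5y] zero: DF = P = 2257/2500 ≈ 0.902800
step 6 [3y] swap r/2=1202/56061: DF=(1 − 1202/56061·(0.990200+0.955400+0.940300+0.937600+0.902800))/(1+1202/56061) = 4399/5000 ≈ 0.879800

1 1/2 4951/5000
2 1 4777/5000
3 3/2 9403/10000
4 2 586/625
5 5/2 2257/2500
6 3 4399/5000
s(1.5y) = (1/(9403/10000) − 1)/(3/2) = 398/9403 ≈ 4.2327%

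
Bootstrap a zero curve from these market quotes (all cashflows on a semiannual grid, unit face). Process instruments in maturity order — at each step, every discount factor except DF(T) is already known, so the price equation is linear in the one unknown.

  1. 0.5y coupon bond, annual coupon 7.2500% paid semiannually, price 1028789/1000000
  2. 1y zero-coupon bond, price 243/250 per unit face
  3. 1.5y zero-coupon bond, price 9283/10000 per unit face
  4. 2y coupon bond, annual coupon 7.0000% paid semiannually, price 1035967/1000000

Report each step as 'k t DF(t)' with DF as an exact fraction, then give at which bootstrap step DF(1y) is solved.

1 1/2 1241/1250
2 1 243/250
3 3/2 9283/10000
4 2 9031/10000
DF(1y) is solved at step 2

step 1 [0.5y] bond c/2=29/800: DF=(1028789/1000000 − 29/800·(0))/(1+29/800) = 1241/1250 ≈ 0.992800
step 2 [1y] zero: DF = P = 243/250 ≈ 0.972000
step 3 [1.5y] zero: DF = P = 9283/10000 ≈ 0.928300
step 4 [2y] bond c/2=7/200: DF=(1035967/1000000 − 7/200·(0.992800+0.972000+0.928300))/(1+7/200) = 9031/10000 ≈ 0.903100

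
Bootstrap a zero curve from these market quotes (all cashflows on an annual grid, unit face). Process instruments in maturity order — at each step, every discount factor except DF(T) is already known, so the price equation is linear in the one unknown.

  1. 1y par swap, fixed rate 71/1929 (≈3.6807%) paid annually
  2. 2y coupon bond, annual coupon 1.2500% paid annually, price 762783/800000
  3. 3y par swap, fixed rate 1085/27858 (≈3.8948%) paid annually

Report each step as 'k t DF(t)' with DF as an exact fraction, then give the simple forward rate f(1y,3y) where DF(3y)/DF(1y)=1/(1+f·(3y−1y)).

1 1 1929/2000
2 2 4649/5000
3 3 1783/2000
f(1y,3y) = ((1929/2000)/(1783/2000) − 1)/(2) = 73/1783 ≈ 4.0942%

step 1 [1y] swap r/1=71/1929: DF=(1 − 71/1929·(0))/(1+71/1929) = 1929/2000 ≈ 0.964500
step 2 [2y] bond c/1=1/80: DF=(762783/800000 − 1/80·(0.964500))/(1+1/80) = 4649/5000 ≈ 0.929800
step 3 [3y] swap r/1=1085/27858: DF=(1 − 1085/27858·(0.964500+0.929800))/(1+1085/27858) = 1783/2000 ≈ 0.891500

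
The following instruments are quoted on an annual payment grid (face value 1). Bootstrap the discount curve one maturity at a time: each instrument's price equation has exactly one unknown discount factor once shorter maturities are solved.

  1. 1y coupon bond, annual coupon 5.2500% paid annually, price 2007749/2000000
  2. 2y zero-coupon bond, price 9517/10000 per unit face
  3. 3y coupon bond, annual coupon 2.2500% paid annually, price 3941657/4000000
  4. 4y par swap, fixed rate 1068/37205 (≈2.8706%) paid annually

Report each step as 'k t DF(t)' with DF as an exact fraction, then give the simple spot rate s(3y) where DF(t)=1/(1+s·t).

1 1 4769/5000
2 2 9517/10000
3 3 4609/5000
4 4 2233/2500
s(3y) = (1/(4609/5000) − 1)/(3) = 391/13827 ≈ 2.8278%

step 1 [1y] bond c/1=21/400: DF=(2007749/2000000 − 21/400·(0))/(1+21/400) = 4769/5000 ≈ 0.953800
step 2 [2y] zero: DF = P = 9517/10000 ≈ 0.951700
step 3 [3y] bond c/1=9/400: DF=(3941657/4000000 − 9/400·(0.953800+0.951700))/(1+9/400) = 4609/5000 ≈ 0.921800
step 4 [4y] swap r/1=1068/37205: DF=(1 − 1068/37205·(0.953800+0.951700+0.921800))/(1+1068/37205) = 2233/2500 ≈ 0.893200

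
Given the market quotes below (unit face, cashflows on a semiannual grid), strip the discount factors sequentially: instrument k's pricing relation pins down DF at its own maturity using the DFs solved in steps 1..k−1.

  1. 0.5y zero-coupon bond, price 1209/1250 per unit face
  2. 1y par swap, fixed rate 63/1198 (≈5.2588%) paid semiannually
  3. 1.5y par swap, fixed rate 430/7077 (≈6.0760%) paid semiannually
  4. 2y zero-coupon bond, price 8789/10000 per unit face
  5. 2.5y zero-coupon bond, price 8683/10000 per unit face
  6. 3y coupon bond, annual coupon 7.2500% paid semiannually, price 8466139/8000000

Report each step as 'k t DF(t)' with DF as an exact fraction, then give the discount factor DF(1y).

step 1 [0.5y] zero: DF = P = 1209/1250 ≈ 0.967200
step 2 [1y] swap r/2=63/2396: DF=(1 − 63/2396·(0.967200))/(1+63/2396) = 1187/1250 ≈ 0.949600
step 3 [1.5y] swap r/2=215/7077: DF=(1 − 215/7077·(0.967200+0.949600))/(1+215/7077) = 457/500 ≈ 0.914000
step 4 [2y] zero: DF = P = 8789/10000 ≈ 0.878900
step 5 [2.5y] zero: DF = P = 8683/10000 ≈ 0.868300
step 6 [3y] bond c/2=29/800: DF=(8466139/8000000 − 29/800·(0.967200+0.949600+0.914000+0.878900+0.868300))/(1+29/800) = 8611/10000 ≈ 0.861100

1 1/2 1209/1250
2 1 1187/1250
3 3/2 457/500
4 2 8789/10000
5 5/2 8683/10000
6 3 8611/10000
DF(1y) = 1187/1250 ≈ 0.949600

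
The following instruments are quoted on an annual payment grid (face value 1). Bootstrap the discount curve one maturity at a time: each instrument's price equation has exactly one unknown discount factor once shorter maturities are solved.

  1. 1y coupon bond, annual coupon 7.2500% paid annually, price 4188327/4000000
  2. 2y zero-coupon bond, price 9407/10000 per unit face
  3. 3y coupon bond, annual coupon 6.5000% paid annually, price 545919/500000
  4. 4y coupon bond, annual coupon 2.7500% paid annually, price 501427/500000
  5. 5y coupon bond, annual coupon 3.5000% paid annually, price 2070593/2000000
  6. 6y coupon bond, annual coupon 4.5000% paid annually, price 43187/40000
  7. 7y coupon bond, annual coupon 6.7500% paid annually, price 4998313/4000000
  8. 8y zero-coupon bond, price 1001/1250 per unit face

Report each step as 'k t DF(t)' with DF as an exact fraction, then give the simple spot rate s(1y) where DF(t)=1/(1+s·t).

1 1 9763/10000
2 2 9407/10000
3 3 4541/5000
4 4 2251/2500
5 5 8743/10000
6 6 8351/10000
7 7 8269/10000
8 8 1001/1250
s(1y) = (1/(9763/10000) − 1)/(1) = 237/9763 ≈ 2.4275%

step 1 [1y] bond c/1=29/400: DF=(4188327/4000000 − 29/400·(0))/(1+29/400) = 9763/10000 ≈ 0.976300
step 2 [2y] zero: DF = P = 9407/10000 ≈ 0.940700
step 3 [3y] bond c/1=13/200: DF=(545919/500000 − 13/200·(0.976300+0.940700))/(1+13/200) = 4541/5000 ≈ 0.908200
step 4 [4y] bond c/1=11/400: DF=(501427/500000 − 11/400·(0.976300+0.940700+0.908200))/(1+11/400) = 2251/2500 ≈ 0.900400
step 5 [5y] bond c/1=7/200: DF=(2070593/2000000 − 7/200·(0.976300+0.940700+0.908200+0.900400))/(1+7/200) = 8743/10000 ≈ 0.874300
step 6 [6y] bond c/1=9/200: DF=(43187/40000 − 9/200·(0.976300+0.940700+0.908200+0.900400+0.874300))/(1+9/200) = 8351/10000 ≈ 0.835100
step 7 [7y] bond c/1=27/400: DF=(4998313/4000000 − 27/400·(0.976300+0.940700+0.908200+0.900400+0.874300+0.835100))/(1+27/400) = 8269/10000 ≈ 0.826900
step 8 [8y] zero: DF = P = 1001/1250 ≈ 0.800800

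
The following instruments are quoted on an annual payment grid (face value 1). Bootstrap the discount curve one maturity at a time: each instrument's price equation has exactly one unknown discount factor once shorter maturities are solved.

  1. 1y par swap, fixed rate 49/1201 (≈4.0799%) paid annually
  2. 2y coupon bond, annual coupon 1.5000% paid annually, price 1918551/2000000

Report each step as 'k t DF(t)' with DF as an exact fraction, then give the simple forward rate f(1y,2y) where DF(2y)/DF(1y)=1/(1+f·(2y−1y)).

step 1 [1y] swap r/1=49/1201: DF=(1 − 49/1201·(0))/(1+49/1201) = 1201/1250 ≈ 0.960800
step 2 [2y] bond c/1=3/200: DF=(1918551/2000000 − 3/200·(0.960800))/(1+3/200) = 9309/10000 ≈ 0.930900

1 1 1201/1250
2 2 9309/10000
f(1y,2y) = ((1201/1250)/(9309/10000) − 1)/(1) = 299/9309 ≈ 3.2119%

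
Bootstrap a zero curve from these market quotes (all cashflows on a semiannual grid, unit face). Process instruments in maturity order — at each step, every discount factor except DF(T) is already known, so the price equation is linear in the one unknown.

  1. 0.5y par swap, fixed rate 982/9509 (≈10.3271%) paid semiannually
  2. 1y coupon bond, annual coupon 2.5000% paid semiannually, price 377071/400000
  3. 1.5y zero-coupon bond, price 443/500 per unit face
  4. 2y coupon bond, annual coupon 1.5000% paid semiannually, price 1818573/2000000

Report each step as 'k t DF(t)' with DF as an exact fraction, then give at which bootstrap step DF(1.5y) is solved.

step 1 [0.5y] swap r/2=491/9509: DF=(1 − 491/9509·(0))/(1+491/9509) = 9509/10000 ≈ 0.950900
step 2 [1y] bond c/2=1/80: DF=(377071/400000 − 1/80·(0.950900))/(1+1/80) = 9193/10000 ≈ 0.919300
step 3 [1.5y] zero: DF = P = 443/500 ≈ 0.886000
step 4 [2y] bond c/2=3/400: DF=(1818573/2000000 − 3/400·(0.950900+0.919300+0.886000))/(1+3/400) = 441/500 ≈ 0.882000

1 1/2 9509/10000
2 1 9193/10000
3 3/2 443/500
4 2 441/500
DF(1.5y) is solved at step 3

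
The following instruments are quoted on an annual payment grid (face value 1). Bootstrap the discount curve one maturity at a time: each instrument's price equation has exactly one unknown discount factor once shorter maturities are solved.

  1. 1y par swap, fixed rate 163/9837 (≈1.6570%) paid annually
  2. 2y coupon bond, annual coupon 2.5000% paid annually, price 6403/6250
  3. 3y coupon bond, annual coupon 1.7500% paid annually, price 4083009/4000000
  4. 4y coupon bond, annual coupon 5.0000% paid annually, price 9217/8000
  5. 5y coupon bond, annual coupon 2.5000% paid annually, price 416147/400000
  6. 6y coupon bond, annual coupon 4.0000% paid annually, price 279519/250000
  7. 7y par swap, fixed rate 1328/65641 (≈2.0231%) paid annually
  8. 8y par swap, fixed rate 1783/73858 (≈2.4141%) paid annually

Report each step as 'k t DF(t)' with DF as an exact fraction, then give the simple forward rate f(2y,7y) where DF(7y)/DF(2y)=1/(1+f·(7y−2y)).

step 1 [1y] swap r/1=163/9837: DF=(1 − 163/9837·(0))/(1+163/9837) = 9837/10000 ≈ 0.983700
step 2 [2y] bond c/1=1/40: DF=(6403/6250 − 1/40·(0.983700))/(1+1/40) = 1951/2000 ≈ 0.975500
step 3 [3y] bond c/1=7/400: DF=(4083009/4000000 − 7/400·(0.983700+0.975500))/(1+7/400) = 1939/2000 ≈ 0.969500
step 4 [4y] bond c/1=1/20: DF=(9217/8000 − 1/20·(0.983700+0.975500+0.969500))/(1+1/20) = 4789/5000 ≈ 0.957800
step 5 [5y] bond c/1=1/40: DF=(416147/400000 − 1/40·(0.983700+0.975500+0.969500+0.957800))/(1+1/40) = 4601/5000 ≈ 0.920200
step 6 [6y] bond c/1=1/25: DF=(279519/250000 − 1/25·(0.983700+0.975500+0.969500+0.957800+0.920200))/(1+1/25) = 4451/5000 ≈ 0.890200
step 7 [7y] swap r/1=1328/65641: DF=(1 − 1328/65641·(0.983700+0.975500+0.969500+0.957800+0.920200+0.890200))/(1+1328/65641) = 542/625 ≈ 0.867200
step 8 [8y] swap r/1=1783/73858: DF=(1 − 1783/73858·(0.983700+0.975500+0.969500+0.957800+0.920200+0.890200+0.867200))/(1+1783/73858) = 8217/10000 ≈ 0.821700

1 1 9837/10000
2 2 1951/2000
3 3 1939/2000
4 4 4789/5000
5 5 4601/5000
6 6 4451/5000
7 7 542/625
8 8 8217/10000
f(2y,7y) = ((1951/2000)/(542/625) − 1)/(5) = 1083/43360 ≈ 2.4977%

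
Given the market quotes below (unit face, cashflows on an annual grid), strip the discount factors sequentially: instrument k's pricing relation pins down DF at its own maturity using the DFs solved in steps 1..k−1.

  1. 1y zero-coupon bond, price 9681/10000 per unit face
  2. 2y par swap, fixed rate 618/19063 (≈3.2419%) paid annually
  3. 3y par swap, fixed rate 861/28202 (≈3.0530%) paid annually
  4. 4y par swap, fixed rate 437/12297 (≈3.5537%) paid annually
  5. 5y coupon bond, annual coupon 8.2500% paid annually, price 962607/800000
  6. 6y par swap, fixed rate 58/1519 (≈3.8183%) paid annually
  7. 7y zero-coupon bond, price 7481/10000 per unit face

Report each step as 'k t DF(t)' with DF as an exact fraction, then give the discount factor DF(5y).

step 1 [1y] zero: DF = P = 9681/10000 ≈ 0.968100
step 2 [2y] swap r/1=618/19063: DF=(1 − 618/19063·(0.968100))/(1+618/19063) = 4691/5000 ≈ 0.938200
step 3 [3y] swap r/1=861/28202: DF=(1 − 861/28202·(0.968100+0.938200))/(1+861/28202) = 9139/10000 ≈ 0.913900
step 4 [4y] swap r/1=437/12297: DF=(1 − 437/12297·(0.968100+0.938200+0.913900))/(1+437/12297) = 8689/10000 ≈ 0.868900
step 5 [5y] bond c/1=33/400: DF=(962607/800000 − 33/400·(0.968100+0.938200+0.913900+0.868900))/(1+33/400) = 519/625 ≈ 0.830400
step 6 [6y] swap r/1=58/1519: DF=(1 − 58/1519·(0.968100+0.938200+0.913900+0.868900+0.830400))/(1+58/1519) = 797/1000 ≈ 0.797000
step 7 [7y] zero: DF = P = 7481/10000 ≈ 0.748100

1 1 9681/10000
2 2 4691/5000
3 3 9139/10000
4 4 8689/10000
5 5 519/625
6 6 797/1000
7 7 7481/10000
DF(5y) = 519/625 ≈ 0.830400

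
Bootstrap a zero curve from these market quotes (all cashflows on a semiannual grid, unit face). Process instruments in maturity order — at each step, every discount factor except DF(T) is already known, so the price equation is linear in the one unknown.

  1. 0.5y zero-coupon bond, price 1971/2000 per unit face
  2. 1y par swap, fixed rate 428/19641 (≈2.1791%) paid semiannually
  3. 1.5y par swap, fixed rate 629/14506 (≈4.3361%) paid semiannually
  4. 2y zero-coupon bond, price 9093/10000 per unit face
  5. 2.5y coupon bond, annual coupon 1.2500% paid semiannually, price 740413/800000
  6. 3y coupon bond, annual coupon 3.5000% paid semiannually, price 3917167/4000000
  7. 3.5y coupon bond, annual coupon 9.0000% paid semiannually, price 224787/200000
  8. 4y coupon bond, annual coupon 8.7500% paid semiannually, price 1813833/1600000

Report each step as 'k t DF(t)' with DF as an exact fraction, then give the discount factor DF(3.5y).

step 1 [0.5y] zero: DF = P = 1971/2000 ≈ 0.985500
step 2 [1y] swap r/2=214/19641: DF=(1 − 214/19641·(0.985500))/(1+214/19641) = 4893/5000 ≈ 0.978600
step 3 [1.5y] swap r/2=629/29012: DF=(1 − 629/29012·(0.985500+0.978600))/(1+629/29012) = 9371/10000 ≈ 0.937100
step 4 [2y] zero: DF = P = 9093/10000 ≈ 0.909300
step 5 [2.5y] bond c/2=1/160: DF=(740413/800000 − 1/160·(0.985500+0.978600+0.937100+0.909300))/(1+1/160) = 8961/10000 ≈ 0.896100
step 6 [3y] bond c/2=7/400: DF=(3917167/4000000 − 7/400·(0.985500+0.978600+0.937100+0.909300+0.896100))/(1+7/400) = 1763/2000 ≈ 0.881500
step 7 [3.5y] bond c/2=9/200: DF=(224787/200000 − 9/200·(0.985500+0.978600+0.937100+0.909300+0.896100+0.881500))/(1+9/200) = 8349/10000 ≈ 0.834900
step 8 [4y] bond c/2=7/160: DF=(1813833/1600000 − 7/160·(0.985500+0.978600+0.937100+0.909300+0.896100+0.881500+0.834900))/(1+7/160) = 8169/10000 ≈ 0.816900

1 1/2 1971/2000
2 1 4893/5000
3 3/2 9371/10000
4 2 9093/10000
5 5/2 8961/10000
6 3 1763/2000
7 7/2 8349/10000
8 4 8169/10000
DF(3.5y) = 8349/10000 ≈ 0.834900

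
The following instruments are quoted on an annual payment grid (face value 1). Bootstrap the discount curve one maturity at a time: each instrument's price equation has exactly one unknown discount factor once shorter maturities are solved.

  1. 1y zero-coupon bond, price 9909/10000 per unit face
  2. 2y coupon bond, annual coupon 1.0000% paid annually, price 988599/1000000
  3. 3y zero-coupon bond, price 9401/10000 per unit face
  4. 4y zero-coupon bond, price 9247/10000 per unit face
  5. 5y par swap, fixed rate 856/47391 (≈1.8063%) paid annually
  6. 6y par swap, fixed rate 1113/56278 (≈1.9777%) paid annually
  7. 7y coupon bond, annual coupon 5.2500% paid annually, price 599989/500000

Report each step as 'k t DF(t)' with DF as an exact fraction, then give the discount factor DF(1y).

1 1 9909/10000
2 2 969/1000
3 3 9401/10000
4 4 9247/10000
5 5 1143/1250
6 6 8887/10000
7 7 4297/5000
DF(1y) = 9909/10000 ≈ 0.990900

step 1 [1y] zero: DF = P = 9909/10000 ≈ 0.990900
step 2 [2y] bond c/1=1/100: DF=(988599/1000000 − 1/100·(0.990900))/(1+1/100) = 969/1000 ≈ 0.969000
step 3 [3y] zero: DF = P = 9401/10000 ≈ 0.940100
step 4 [4y] zero: DF = P = 9247/10000 ≈ 0.924700
step 5 [5y] swap r/1=856/47391: DF=(1 − 856/47391·(0.990900+0.969000+0.940100+0.924700))/(1+856/47391) = 1143/1250 ≈ 0.914400
step 6 [6y] swap r/1=1113/56278: DF=(1 − 1113/56278·(0.990900+0.969000+0.940100+0.924700+0.914400))/(1+1113/56278) = 8887/10000 ≈ 0.888700
step 7 [7y] bond c/1=21/400: DF=(599989/500000 − 21/400·(0.990900+0.969000+0.940100+0.924700+0.914400+0.888700))/(1+21/400) = 4297/5000 ≈ 0.859400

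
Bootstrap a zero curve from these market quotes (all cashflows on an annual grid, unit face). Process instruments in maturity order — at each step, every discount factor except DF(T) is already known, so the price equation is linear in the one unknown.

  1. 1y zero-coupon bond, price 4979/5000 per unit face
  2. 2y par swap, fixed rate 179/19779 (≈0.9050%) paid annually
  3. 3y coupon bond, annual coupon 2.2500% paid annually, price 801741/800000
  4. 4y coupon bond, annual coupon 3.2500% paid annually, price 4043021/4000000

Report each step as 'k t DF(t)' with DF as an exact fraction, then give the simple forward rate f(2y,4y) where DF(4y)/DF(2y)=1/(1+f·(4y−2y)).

step 1 [1y] zero: DF = P = 4979/5000 ≈ 0.995800
step 2 [2y] swap r/1=179/19779: DF=(1 − 179/19779·(0.995800))/(1+179/19779) = 9821/10000 ≈ 0.982100
step 3 [3y] bond c/1=9/400: DF=(801741/800000 − 9/400·(0.995800+0.982100))/(1+9/400) = 4683/5000 ≈ 0.936600
step 4 [4y] bond c/1=13/400: DF=(4043021/4000000 − 13/400·(0.995800+0.982100+0.936600))/(1+13/400) = 1109/1250 ≈ 0.887200

1 1 4979/5000
2 2 9821/10000
3 3 4683/5000
4 4 1109/1250
f(2y,4y) = ((9821/10000)/(1109/1250) − 1)/(2) = 949/17744 ≈ 5.3483%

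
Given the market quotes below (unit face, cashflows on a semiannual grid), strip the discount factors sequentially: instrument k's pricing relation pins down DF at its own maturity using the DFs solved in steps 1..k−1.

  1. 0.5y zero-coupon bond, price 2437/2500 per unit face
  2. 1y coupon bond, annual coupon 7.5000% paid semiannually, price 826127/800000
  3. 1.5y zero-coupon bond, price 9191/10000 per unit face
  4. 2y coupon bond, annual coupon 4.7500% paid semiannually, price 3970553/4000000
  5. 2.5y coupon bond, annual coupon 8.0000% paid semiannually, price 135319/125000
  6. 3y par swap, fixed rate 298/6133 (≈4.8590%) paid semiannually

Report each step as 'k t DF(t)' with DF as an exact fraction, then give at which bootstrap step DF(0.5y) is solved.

step 1 [0.5y] zero: DF = P = 2437/2500 ≈ 0.974800
step 2 [1y] bond c/2=3/80: DF=(826127/800000 − 3/80·(0.974800))/(1+3/80) = 9601/10000 ≈ 0.960100
step 3 [1.5y] zero: DF = P = 9191/10000 ≈ 0.919100
step 4 [2y] bond c/2=19/800: DF=(3970553/4000000 − 19/800·(0.974800+0.960100+0.919100))/(1+19/800) = 4517/5000 ≈ 0.903400
step 5 [2.5y] bond c/2=1/25: DF=(135319/125000 − 1/25·(0.974800+0.960100+0.919100+0.903400))/(1+1/25) = 2241/2500 ≈ 0.896400
step 6 [3y] swap r/2=149/6133: DF=(1 − 149/6133·(0.974800+0.960100+0.919100+0.903400+0.896400))/(1+149/6133) = 8659/10000 ≈ 0.865900

1 1/2 2437/2500
2 1 9601/10000
3 3/2 9191/10000
4 2 4517/5000
5 5/2 2241/2500
6 3 8659/10000
DF(0.5y) is solved at step 1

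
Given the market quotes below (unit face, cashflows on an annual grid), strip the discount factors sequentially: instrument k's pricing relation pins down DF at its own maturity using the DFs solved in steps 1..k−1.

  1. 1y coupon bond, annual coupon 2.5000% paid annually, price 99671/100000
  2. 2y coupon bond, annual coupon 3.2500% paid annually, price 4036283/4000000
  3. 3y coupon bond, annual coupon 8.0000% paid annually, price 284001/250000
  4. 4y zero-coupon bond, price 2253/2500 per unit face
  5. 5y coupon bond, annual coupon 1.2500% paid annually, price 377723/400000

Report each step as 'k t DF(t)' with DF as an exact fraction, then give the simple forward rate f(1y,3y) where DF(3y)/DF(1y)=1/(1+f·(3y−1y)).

1 1 2431/2500
2 2 9467/10000
3 3 9097/10000
4 4 2253/2500
5 5 4433/5000
f(1y,3y) = ((2431/2500)/(9097/10000) − 1)/(2) = 57/1654 ≈ 3.4462%

step 1 [1y] bond c/1=1/40: DF=(99671/100000 − 1/40·(0))/(1+1/40) = 2431/2500 ≈ 0.972400
step 2 [2y] bond c/1=13/400: DF=(4036283/4000000 − 13/400·(0.972400))/(1+13/400) = 9467/10000 ≈ 0.946700
step 3 [3y] bond c/1=2/25: DF=(284001/250000 − 2/25·(0.972400+0.946700))/(1+2/25) = 9097/10000 ≈ 0.909700
step 4 [4y] zero: DF = P = 2253/2500 ≈ 0.901200
step 5 [5y] bond c/1=1/80: DF=(377723/400000 − 1/80·(0.972400+0.946700+0.909700+0.901200))/(1+1/80) = 4433/5000 ≈ 0.886600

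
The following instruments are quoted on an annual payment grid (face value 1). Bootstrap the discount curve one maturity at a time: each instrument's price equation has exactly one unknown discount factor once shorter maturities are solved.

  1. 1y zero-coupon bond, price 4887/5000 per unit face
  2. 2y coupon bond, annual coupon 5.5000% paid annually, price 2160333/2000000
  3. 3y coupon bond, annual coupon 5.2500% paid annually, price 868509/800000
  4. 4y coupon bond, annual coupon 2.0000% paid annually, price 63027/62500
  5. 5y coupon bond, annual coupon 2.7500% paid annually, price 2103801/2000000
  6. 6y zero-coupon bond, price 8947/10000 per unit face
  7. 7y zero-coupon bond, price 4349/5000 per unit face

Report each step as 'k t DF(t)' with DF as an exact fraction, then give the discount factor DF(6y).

step 1 [1y] zero: DF = P = 4887/5000 ≈ 0.977400
step 2 [2y] bond c/1=11/200: DF=(2160333/2000000 − 11/200·(0.977400))/(1+11/200) = 9729/10000 ≈ 0.972900
step 3 [3y] bond c/1=21/400: DF=(868509/800000 − 21/400·(0.977400+0.972900))/(1+21/400) = 4671/5000 ≈ 0.934200
step 4 [4y] bond c/1=1/50: DF=(63027/62500 − 1/50·(0.977400+0.972900+0.934200))/(1+1/50) = 9321/10000 ≈ 0.932100
step 5 [5y] bond c/1=11/400: DF=(2103801/2000000 − 11/400·(0.977400+0.972900+0.934200+0.932100))/(1+11/400) = 576/625 ≈ 0.921600
step 6 [6y] zero: DF = P = 8947/10000 ≈ 0.894700
step 7 [7y] zero: DF = P = 4349/5000 ≈ 0.869800

1 1 4887/5000
2 2 9729/10000
3 3 4671/5000
4 4 9321/10000
5 5 576/625
6 6 8947/10000
7 7 4349/5000
DF(6y) = 8947/10000 ≈ 0.894700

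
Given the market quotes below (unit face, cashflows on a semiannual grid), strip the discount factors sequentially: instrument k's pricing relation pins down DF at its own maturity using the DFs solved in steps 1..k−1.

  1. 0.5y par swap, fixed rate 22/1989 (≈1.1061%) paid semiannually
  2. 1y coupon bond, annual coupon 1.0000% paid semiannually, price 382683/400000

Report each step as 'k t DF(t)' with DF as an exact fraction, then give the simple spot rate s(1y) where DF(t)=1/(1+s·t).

step 1 [0.5y] swap r/2=11/1989: DF=(1 − 11/1989·(0))/(1+11/1989) = 1989/2000 ≈ 0.994500
step 2 [1y] bond c/2=1/200: DF=(382683/400000 − 1/200·(0.994500))/(1+1/200) = 947/1000 ≈ 0.947000

1 1/2 1989/2000
2 1 947/1000
s(1y) = (1/(947/1000) − 1)/(1) = 53/947 ≈ 5.5966%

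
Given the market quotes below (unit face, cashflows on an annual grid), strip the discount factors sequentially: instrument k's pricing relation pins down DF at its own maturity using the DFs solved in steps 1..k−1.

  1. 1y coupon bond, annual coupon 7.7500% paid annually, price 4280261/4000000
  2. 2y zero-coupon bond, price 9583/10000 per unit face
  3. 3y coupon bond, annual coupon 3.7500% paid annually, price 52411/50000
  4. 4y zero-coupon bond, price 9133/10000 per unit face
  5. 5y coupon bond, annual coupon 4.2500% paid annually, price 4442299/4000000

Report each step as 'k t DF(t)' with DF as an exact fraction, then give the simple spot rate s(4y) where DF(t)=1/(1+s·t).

step 1 [1y] bond c/1=31/400: DF=(4280261/4000000 − 31/400·(0))/(1+31/400) = 9931/10000 ≈ 0.993100
step 2 [2y] zero: DF = P = 9583/10000 ≈ 0.958300
step 3 [3y] bond c/1=3/80: DF=(52411/50000 − 3/80·(0.993100+0.958300))/(1+3/80) = 4699/5000 ≈ 0.939800
step 4 [4y] zero: DF = P = 9133/10000 ≈ 0.913300
step 5 [5y] bond c/1=17/400: DF=(4442299/4000000 − 17/400·(0.993100+0.958300+0.939800+0.913300))/(1+17/400) = 4551/5000 ≈ 0.910200

1 1 9931/10000
2 2 9583/10000
3 3 4699/5000
4 4 9133/10000
5 5 4551/5000
s(4y) = (1/(9133/10000) − 1)/(4) = 867/36532 ≈ 2.3733%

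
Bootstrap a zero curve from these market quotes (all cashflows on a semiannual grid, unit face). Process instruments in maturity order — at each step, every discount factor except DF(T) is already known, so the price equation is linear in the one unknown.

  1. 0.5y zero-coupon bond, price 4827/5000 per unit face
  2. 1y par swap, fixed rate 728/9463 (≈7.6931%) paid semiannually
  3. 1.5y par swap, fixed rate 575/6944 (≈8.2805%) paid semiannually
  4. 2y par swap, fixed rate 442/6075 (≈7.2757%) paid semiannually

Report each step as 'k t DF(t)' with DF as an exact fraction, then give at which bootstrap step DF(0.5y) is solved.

1 1/2 4827/5000
2 1 1159/1250
3 3/2 177/200
4 2 4337/5000
DF(0.5y) is solved at step 1

step 1 [0.5y] zero: DF = P = 4827/5000 ≈ 0.965400
step 2 [1y] swap r/2=364/9463: DF=(1 − 364/9463·(0.965400))/(1+364/9463) = 1159/1250 ≈ 0.927200
step 3 [1.5y] swap r/2=575/13888: DF=(1 − 575/13888·(0.965400+0.927200))/(1+575/13888) = 177/200 ≈ 0.885000
step 4 [2y] swap r/2=221/6075: DF=(1 − 221/6075·(0.965400+0.927200+0.885000))/(1+221/6075) = 4337/5000 ≈ 0.867400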